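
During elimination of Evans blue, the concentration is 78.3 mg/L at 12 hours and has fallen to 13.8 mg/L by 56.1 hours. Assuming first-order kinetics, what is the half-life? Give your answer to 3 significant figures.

17.6 hours

Over Δt = 56.1 − 12 = 44.1 hours, the level fell by a factor of 78.3/13.8 ≈ 5.6739.
n = log₂(5.6739) ≈ 2.5043 half-lives, so t½ = 44.1/2.5043 ≈ 17.609 hours.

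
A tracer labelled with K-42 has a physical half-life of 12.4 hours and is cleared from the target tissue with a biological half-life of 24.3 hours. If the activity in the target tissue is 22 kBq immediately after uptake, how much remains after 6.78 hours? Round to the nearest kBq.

12 kBq

1/t_eff = 1/t_phys + 1/t_biol = 1/12.4 + 1/24.3 = 0.1218 per hour.
t_eff = 12.4 × 24.3 / (12.4 + 24.3) ≈ 8.2104 hours.
Remaining = 22 × (1/2)^(6.78/8.2104) = 22 × (1/2)^0.82579 ≈ 12.412 kBq.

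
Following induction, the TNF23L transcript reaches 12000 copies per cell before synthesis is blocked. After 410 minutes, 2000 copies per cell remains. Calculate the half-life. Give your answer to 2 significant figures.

160 minutes

A/A₀ = 2000/12000 ≈ 0.16667.
n = log₂(6) ≈ 2.585 half-lives elapsed in 410 minutes.
t½ = 410/2.585 ≈ 158.61 minutes.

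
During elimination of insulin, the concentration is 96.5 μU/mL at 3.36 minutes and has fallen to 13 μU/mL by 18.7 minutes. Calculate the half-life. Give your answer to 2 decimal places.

5.30 minutes

Over Δt = 18.7 − 3.36 = 15.34 minutes, the level fell by a factor of 96.5/13 ≈ 7.4231.
n = log₂(7.4231) ≈ 2.892 half-lives, so t½ = 15.34/2.892 ≈ 5.3043 minutes.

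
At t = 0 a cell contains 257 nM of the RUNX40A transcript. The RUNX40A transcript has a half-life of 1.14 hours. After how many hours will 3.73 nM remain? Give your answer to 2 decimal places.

6.96 hours

Fraction remaining = 3.73/257 ≈ 0.014514.
n = log₂(257/3.73) = ln(68.901)/ln 2 ≈ 6.1064 half-lives.
t = n × t½ = 6.1064 × 1.14 ≈ 6.9614 hours.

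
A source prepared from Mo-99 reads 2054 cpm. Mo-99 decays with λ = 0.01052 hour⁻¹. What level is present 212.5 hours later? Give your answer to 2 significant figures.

t½ = ln 2 / λ = 0.69315 / 0.01052 ≈ 65.889 hours.
Number of half-lives: n = 212.5/65.889 ≈ 3.2251.
Remaining = 2054 × (1/2)^3.2251 = 2054 × 0.10694 ≈ 219.65 cpm.

220 cpm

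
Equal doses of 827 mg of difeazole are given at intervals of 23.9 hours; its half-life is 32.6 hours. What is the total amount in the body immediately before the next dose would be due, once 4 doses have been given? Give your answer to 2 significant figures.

1100 mg

The 4 doses were given 95.6, 71.7, 47.8, 23.9 hours ago.
Total = 827·(1/2)^(95.6/32.6) + 827·(1/2)^(71.7/32.6) + 827·(1/2)^(47.8/32.6) + 827·(1/2)^(23.9/32.6)
      = 108.33 + 180.06 + 299.31 + 497.52 ≈ 1085.2 mg.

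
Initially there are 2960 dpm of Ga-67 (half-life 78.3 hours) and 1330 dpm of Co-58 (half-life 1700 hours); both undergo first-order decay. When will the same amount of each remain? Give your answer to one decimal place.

94.7 hours

Set 2960·(1/2)^(t/78.3) = 1330·(1/2)^(t/1700).
Taking log₂: log₂(2960/1330) = t·(1/78.3 − 1/1700).
log₂(2.2256) = 1.1542; 1/78.3 − 1/1700 = 0.012183.
t = 1.1542 / 0.012183 ≈ 94.735 hours.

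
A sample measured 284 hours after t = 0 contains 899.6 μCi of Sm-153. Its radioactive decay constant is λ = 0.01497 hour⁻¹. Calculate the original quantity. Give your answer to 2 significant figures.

t½ = ln 2 / λ = 0.69315 / 0.01497 ≈ 46.302 hours.
Number of half-lives elapsed: n = 284/46.302 ≈ 6.1336.
A₀ = A × 2^n = 899.6 × 2^6.1336 = 899.6 × 70.209 ≈ 63160 μCi.

63000 μCi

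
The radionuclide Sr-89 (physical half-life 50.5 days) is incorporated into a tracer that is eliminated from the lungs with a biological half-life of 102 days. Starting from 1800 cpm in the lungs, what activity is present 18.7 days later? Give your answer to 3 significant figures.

1/t_eff = 1/t_phys + 1/t_biol = 1/50.5 + 1/102 = 0.029606 per day.
t_eff = 50.5 × 102 / (50.5 + 102) ≈ 33.777 days.
Remaining = 1800 × (1/2)^(18.7/33.777) = 1800 × (1/2)^0.55363 ≈ 1226.3 cpm.

1230 cpm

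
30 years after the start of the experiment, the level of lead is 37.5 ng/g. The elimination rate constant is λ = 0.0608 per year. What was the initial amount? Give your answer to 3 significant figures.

t½ = ln 2 / λ = 0.69315 / 0.0608 ≈ 11.4 years.
Number of half-lives elapsed: n = 30/11.4 ≈ 2.6315.
A₀ = A × 2^n = 37.5 × 2^2.6315 = 37.5 × 6.1966 ≈ 232.37 ng/g.

232 ng/g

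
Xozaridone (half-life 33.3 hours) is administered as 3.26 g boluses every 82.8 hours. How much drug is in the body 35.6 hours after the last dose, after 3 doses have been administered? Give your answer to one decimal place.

The 3 doses were given 201.2, 118.4, 35.6 hours ago.
Total = 3.26·(1/2)^(201.2/33.3) + 3.26·(1/2)^(118.4/33.3) + 3.26·(1/2)^(35.6/33.3)
      = 0.049475 + 0.27726 + 1.5538 ≈ 1.8805 g.

1.9 g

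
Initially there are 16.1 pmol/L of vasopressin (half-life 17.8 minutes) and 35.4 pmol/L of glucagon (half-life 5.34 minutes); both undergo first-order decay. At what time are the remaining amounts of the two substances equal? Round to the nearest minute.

Set 16.1·(1/2)^(t/17.8) = 35.4·(1/2)^(t/5.34).
Taking log₂: log₂(16.1/35.4) = t·(1/17.8 − 1/5.34).
log₂(0.4548) = -1.1367; 1/17.8 − 1/5.34 = -0.13109.
t = -1.1367 / -0.13109 ≈ 8.6713 minutes.

9 minutes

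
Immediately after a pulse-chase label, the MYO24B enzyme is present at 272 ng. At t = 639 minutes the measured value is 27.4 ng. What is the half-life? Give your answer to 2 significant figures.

A/A₀ = 27.4/272 ≈ 0.10074.
n = log₂(9.927) ≈ 3.3114 half-lives elapsed in 639 minutes.
t½ = 639/3.3114 ≈ 192.97 minutes.

190 minutes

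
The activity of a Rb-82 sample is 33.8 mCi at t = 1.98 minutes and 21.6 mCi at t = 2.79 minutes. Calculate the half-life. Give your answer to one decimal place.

Over Δt = 2.79 − 1.98 = 0.81 minutes, the level fell by a factor of 33.8/21.6 ≈ 1.5648.
n = log₂(1.5648) ≈ 0.64599 half-lives, so t½ = 0.81/0.64599 ≈ 1.2539 minutes.

1.3 minutes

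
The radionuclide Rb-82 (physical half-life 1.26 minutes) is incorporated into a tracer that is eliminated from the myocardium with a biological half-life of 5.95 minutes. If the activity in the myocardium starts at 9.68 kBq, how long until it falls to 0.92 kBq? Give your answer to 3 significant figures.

1/t_eff = 1/t_phys + 1/t_biol = 1/1.26 + 1/5.95 = 0.96172 per minute.
t_eff = 1.26 × 5.95 / (1.26 + 5.95) ≈ 1.0398 minutes.
n = log₂(9.68/0.92) ≈ 3.3953; t = 3.3953 × 1.0398 ≈ 3.5305 minutes.

3.53 minutes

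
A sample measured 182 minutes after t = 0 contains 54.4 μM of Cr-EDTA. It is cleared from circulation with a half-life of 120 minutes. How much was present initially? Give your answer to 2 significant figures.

160 μM

Number of half-lives elapsed: n = 182/120 ≈ 1.5167.
A₀ = A × 2^n = 54.4 × 2^1.5167 = 54.4 × 2.8613 ≈ 155.65 μM.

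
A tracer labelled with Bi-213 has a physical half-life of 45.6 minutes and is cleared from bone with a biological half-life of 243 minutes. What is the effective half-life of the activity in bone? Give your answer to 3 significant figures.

38.4 minutes

1/t_eff = 1/t_phys + 1/t_biol = 1/45.6 + 1/243 = 0.026045 per minute.
t_eff = 45.6 × 243 / (45.6 + 243) ≈ 38.395 minutes.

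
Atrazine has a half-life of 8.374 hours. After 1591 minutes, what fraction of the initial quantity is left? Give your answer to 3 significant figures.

0.111

1591 minutes = 26.5167 hours.
n = 26.5167/8.374 ≈ 3.1665 half-lives.
Fraction remaining = (1/2)^3.1665 ≈ 0.11137.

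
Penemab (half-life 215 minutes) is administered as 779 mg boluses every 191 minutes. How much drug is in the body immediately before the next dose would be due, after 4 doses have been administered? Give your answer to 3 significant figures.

The 4 doses were given 764, 573, 382, 191 minutes ago.
Total = 779·(1/2)^(764/215) + 779·(1/2)^(573/215) + 779·(1/2)^(382/215) + 779·(1/2)^(191/215)
      = 66.348 + 122.82 + 227.34 + 420.83 ≈ 837.34 mg.

837 mg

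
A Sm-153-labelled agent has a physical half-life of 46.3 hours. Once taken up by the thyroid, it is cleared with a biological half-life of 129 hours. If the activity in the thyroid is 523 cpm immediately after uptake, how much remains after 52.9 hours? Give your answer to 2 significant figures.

1/t_eff = 1/t_phys + 1/t_biol = 1/46.3 + 1/129 = 0.02935 per hour.
t_eff = 46.3 × 129 / (46.3 + 129) ≈ 34.071 hours.
Remaining = 523 × (1/2)^(52.9/34.071) = 523 × (1/2)^1.5526 ≈ 178.28 cpm.

180 cpm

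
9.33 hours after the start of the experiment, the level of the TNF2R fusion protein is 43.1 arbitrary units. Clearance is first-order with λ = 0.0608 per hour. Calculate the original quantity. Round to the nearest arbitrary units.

t½ = ln 2 / λ = 0.69315 / 0.0608 ≈ 11.4 hours.
Number of half-lives elapsed: n = 9.33/11.4 ≈ 0.81839.
A₀ = A × 2^n = 43.1 × 2^0.81839 = 43.1 × 1.7634 ≈ 76.004 arbitrary units.

76 arbitrary units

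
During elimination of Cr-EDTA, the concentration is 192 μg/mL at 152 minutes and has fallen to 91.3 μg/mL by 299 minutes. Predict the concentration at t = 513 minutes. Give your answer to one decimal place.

Over Δt = 299 − 152 = 147 minutes, the level fell by a factor of 192/91.3 ≈ 2.103.
n = log₂(2.103) ≈ 1.0724 half-lives, so t½ = 147/1.0724 ≈ 137.07 minutes.
From t = 299 to t = 513: 91.3 × (1/2)^((513−299)/137.07) ≈ 30.939 μg/mL.

30.9 μg/mL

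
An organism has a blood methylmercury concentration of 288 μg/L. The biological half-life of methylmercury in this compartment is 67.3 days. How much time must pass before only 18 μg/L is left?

269.2 days

18/288 = 1/16, so 4 half-lives have elapsed.
t = 4 × 67.3 = 269.2 days.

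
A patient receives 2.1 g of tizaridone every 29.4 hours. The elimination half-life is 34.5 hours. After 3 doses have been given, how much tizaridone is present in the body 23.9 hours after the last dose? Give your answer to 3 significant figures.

The 3 doses were given 82.7, 53.3, 23.9 hours ago.
Total = 2.1·(1/2)^(82.7/34.5) + 2.1·(1/2)^(53.3/34.5) + 2.1·(1/2)^(23.9/34.5)
      = 0.39868 + 0.7197 + 1.2992 ≈ 2.4176 g.

2.42 g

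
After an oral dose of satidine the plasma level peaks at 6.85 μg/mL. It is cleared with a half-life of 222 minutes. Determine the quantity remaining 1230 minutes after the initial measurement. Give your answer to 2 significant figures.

0.15 μg/mL

Number of half-lives: n = 1230/222 ≈ 5.5405.
Remaining = 6.85 × (1/2)^5.5405 = 6.85 × 0.021485 ≈ 0.14717 μg/mL.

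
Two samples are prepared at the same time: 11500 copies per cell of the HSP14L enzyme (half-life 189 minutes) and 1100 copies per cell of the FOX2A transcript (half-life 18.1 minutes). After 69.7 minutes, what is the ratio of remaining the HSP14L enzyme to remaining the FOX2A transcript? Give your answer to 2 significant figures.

120

HSP14L enzyme: 11500 × (1/2)^(69.7/189) = 11500 × (1/2)^0.36878 ≈ 8906 copies per cell.
FOX2A transcript: 1100 × (1/2)^(69.7/18.1) = 1100 × (1/2)^3.8508 ≈ 76.239 copies per cell.
Ratio ≈ 8906 / 76.239 ≈ 116.82.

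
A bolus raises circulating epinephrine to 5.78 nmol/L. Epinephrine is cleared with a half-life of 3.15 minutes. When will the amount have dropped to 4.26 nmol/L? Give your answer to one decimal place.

1.4 minutes

Fraction remaining = 4.26/5.78 ≈ 0.73702.
n = log₂(5.78/4.26) = ln(1.3568)/ln 2 ≈ 0.44022 half-lives.
t = n × t½ = 0.44022 × 3.15 ≈ 1.3867 minutes.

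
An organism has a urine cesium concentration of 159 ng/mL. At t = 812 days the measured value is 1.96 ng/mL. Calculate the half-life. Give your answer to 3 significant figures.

A/A₀ = 1.96/159 ≈ 0.012327.
n = log₂(81.122) ≈ 6.342 half-lives elapsed in 812 days.
t½ = 812/6.342 ≈ 128.03 days.

128 days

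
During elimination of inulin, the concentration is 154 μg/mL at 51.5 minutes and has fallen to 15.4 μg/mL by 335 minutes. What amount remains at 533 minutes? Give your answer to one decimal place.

Over Δt = 335 − 51.5 = 283.5 minutes, the level fell by a factor of 154/15.4 ≈ 10.
n = log₂(10) ≈ 3.3219 half-lives, so t½ = 283.5/3.3219 ≈ 85.342 minutes.
From t = 335 to t = 533: 15.4 × (1/2)^((533−335)/85.342) ≈ 3.084 μg/mL.

3.1 μg/mL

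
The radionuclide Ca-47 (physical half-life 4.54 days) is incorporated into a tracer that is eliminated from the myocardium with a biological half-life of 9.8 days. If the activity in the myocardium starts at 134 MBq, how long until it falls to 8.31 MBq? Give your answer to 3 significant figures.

1/t_eff = 1/t_phys + 1/t_biol = 1/4.54 + 1/9.8 = 0.32231 per day.
t_eff = 4.54 × 9.8 / (4.54 + 9.8) ≈ 3.1026 days.
n = log₂(134/8.31) ≈ 4.0112; t = 4.0112 × 3.1026 ≈ 12.445 days.

12.4 days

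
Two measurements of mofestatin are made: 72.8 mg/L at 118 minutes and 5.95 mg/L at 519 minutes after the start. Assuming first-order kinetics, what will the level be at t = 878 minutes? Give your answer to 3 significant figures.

Over Δt = 519 − 118 = 401 minutes, the level fell by a factor of 72.8/5.95 ≈ 12.235.
n = log₂(12.235) ≈ 3.613 half-lives, so t½ = 401/3.613 ≈ 110.99 minutes.
From t = 519 to t = 878: 5.95 × (1/2)^((878−519)/110.99) ≈ 0.63215 mg/L.

0.632 mg/L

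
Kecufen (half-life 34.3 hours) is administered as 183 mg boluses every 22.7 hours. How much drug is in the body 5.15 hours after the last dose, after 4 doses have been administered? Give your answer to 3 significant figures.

The 4 doses were given 73.25, 50.55, 27.85, 5.15 hours ago.
Total = 183·(1/2)^(73.25/34.3) + 183·(1/2)^(50.55/34.3) + 183·(1/2)^(27.85/34.3) + 183·(1/2)^(5.15/34.3)
      = 41.647 + 65.888 + 104.24 + 164.91 ≈ 376.69 mg.

377 mg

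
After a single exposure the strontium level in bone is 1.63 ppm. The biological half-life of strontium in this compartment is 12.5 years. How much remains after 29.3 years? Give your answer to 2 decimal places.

0.32 ppm

Number of half-lives: n = 29.3/12.5 ≈ 2.344.
Remaining = 1.63 × (1/2)^2.344 = 1.63 × 0.19696 ≈ 0.32105 ppm.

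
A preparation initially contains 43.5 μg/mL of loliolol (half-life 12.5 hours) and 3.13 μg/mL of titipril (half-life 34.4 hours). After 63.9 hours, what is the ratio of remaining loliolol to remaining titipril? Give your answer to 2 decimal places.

loliolol: 43.5 × (1/2)^(63.9/12.5) = 43.5 × (1/2)^5.112 ≈ 1.2578 μg/mL.
titipril: 3.13 × (1/2)^(63.9/34.4) = 3.13 × (1/2)^1.8576 ≈ 0.8637 μg/mL.
Ratio ≈ 1.2578 / 0.8637 ≈ 1.4563.

1.46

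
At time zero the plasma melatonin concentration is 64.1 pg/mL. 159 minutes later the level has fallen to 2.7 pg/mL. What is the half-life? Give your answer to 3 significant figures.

34.8 minutes

A/A₀ = 2.7/64.1 ≈ 0.042122.
n = log₂(23.741) ≈ 4.5693 half-lives elapsed in 159 minutes.
t½ = 159/4.5693 ≈ 34.798 minutes.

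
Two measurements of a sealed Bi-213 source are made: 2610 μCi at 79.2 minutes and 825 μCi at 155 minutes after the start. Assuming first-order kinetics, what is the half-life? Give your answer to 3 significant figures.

45.6 minutes

Over Δt = 155 − 79.2 = 75.8 minutes, the level fell by a factor of 2610/825 ≈ 3.1636.
n = log₂(3.1636) ≈ 1.6616 half-lives, so t½ = 75.8/1.6616 ≈ 45.619 minutes.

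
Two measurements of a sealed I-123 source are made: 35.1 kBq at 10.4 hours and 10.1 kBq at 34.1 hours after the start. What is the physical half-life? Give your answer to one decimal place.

13.2 hours

Over Δt = 34.1 − 10.4 = 23.7 hours, the level fell by a factor of 35.1/10.1 ≈ 3.4752.
n = log₂(3.4752) ≈ 1.7971 half-lives, so t½ = 23.7/1.7971 ≈ 13.188 hours.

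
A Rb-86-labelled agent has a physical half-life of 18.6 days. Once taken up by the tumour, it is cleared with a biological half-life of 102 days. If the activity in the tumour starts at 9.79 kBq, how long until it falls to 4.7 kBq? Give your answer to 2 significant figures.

1/t_eff = 1/t_phys + 1/t_biol = 1/18.6 + 1/102 = 0.063567 per day.
t_eff = 18.6 × 102 / (18.6 + 102) ≈ 15.731 days.
n = log₂(9.79/4.7) ≈ 1.0586; t = 1.0586 × 15.731 ≈ 16.654 days.

17 days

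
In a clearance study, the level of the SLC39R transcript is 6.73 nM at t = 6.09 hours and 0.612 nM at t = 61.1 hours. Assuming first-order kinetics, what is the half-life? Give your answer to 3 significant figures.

Over Δt = 61.1 − 6.09 = 55.01 hours, the level fell by a factor of 6.73/0.612 ≈ 10.997.
n = log₂(10.997) ≈ 3.459 half-lives, so t½ = 55.01/3.459 ≈ 15.903 hours.

15.9 hours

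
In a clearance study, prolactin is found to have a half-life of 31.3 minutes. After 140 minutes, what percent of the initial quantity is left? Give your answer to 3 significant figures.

4.50%

n = 140/31.3 ≈ 4.4728 half-lives.
Fraction remaining = (1/2)^4.4728 ≈ 0.045034, i.e. 4.5034%.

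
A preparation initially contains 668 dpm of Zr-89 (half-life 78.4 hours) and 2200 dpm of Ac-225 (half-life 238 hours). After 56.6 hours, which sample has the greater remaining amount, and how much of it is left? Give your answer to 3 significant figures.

Zr-89: 668 × (1/2)^0.72194 ≈ 405 dpm.
Ac-225: 2200 × (1/2)^0.23782 ≈ 1865.7 dpm.
Ac-225 has more remaining, at ≈ 1865.7 dpm.

Ac-225, 1870 dpm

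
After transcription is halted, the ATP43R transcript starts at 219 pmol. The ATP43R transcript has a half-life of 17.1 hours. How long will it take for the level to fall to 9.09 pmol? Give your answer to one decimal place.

Fraction remaining = 9.09/219 ≈ 0.041507.
n = log₂(219/9.09) = ln(24.092)/ln 2 ≈ 4.5905 half-lives.
t = n × t½ = 4.5905 × 17.1 ≈ 78.498 hours.

78.5 hours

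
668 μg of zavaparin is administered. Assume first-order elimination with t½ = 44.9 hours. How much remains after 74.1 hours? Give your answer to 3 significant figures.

Number of half-lives: n = 74.1/44.9 ≈ 1.6503.
Remaining = 668 × (1/2)^1.6503 = 668 × 0.31857 ≈ 212.8 μg.

213 μg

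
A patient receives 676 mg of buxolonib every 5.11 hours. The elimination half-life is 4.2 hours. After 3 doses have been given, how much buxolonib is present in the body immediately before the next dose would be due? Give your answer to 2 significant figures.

470 mg

The 3 doses were given 15.33, 10.22, 5.11 hours ago.
Total = 676·(1/2)^(15.33/4.2) + 676·(1/2)^(10.22/4.2) + 676·(1/2)^(5.11/4.2)
      = 53.85 + 125.15 + 290.87 ≈ 469.87 mg.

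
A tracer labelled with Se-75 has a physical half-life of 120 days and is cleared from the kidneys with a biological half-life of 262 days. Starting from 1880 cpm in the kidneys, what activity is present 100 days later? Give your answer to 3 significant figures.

810 cpm

1/t_eff = 1/t_phys + 1/t_biol = 1/120 + 1/262 = 0.01215 per day.
t_eff = 120 × 262 / (120 + 262) ≈ 82.304 days.
Remaining = 1880 × (1/2)^(100/82.304) = 1880 × (1/2)^1.215 ≈ 809.85 cpm.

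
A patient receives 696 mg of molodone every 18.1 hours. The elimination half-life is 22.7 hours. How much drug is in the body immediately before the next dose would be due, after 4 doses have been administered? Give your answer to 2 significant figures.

The 4 doses were given 72.4, 54.3, 36.2, 18.1 hours ago.
Total = 696·(1/2)^(72.4/22.7) + 696·(1/2)^(54.3/22.7) + 696·(1/2)^(36.2/22.7) + 696·(1/2)^(18.1/22.7)
      = 76.295 + 132.59 + 230.44 + 400.48 ≈ 839.81 mg.

840 mg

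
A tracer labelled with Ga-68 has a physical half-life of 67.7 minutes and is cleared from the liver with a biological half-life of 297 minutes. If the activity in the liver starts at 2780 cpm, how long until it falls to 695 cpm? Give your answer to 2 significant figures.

1/t_eff = 1/t_phys + 1/t_biol = 1/67.7 + 1/297 = 0.018138 per minute.
t_eff = 67.7 × 297 / (67.7 + 297) ≈ 55.133 minutes.
n = log₂(2780/695) ≈ 2; t = 2 × 55.133 ≈ 110.27 minutes.

110 minutes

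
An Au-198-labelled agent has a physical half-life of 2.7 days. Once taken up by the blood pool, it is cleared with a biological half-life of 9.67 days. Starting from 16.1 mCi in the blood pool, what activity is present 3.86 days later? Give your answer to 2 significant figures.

4.5 mCi

1/t_eff = 1/t_phys + 1/t_biol = 1/2.7 + 1/9.67 = 0.47378 per day.
t_eff = 2.7 × 9.67 / (2.7 + 9.67) ≈ 2.1107 days.
Remaining = 16.1 × (1/2)^(3.86/2.1107) = 16.1 × (1/2)^1.8288 ≈ 4.5321 mCi.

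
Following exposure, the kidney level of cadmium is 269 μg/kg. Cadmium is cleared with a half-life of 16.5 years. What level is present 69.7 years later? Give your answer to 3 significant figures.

14.4 μg/kg

Number of half-lives: n = 69.7/16.5 ≈ 4.2242.
Remaining = 269 × (1/2)^4.2242 = 269 × 0.053503 ≈ 14.392 μg/kg.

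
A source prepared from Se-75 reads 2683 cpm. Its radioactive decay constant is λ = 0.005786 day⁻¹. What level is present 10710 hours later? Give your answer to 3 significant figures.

203 cpm

t½ = ln 2 / λ = 0.69315 / 0.005786 ≈ 119.8 days.
Convert the elapsed time: 10710 hours = 446.25 days.
Number of half-lives: n = 446.25/119.8 ≈ 3.725.
Remaining = 2683 × (1/2)^3.725 = 2683 × 0.075622 ≈ 202.89 cpm.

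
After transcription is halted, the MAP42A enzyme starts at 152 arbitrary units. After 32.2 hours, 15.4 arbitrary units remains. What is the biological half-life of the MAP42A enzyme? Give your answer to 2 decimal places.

9.75 hours

A/A₀ = 15.4/152 ≈ 0.10132.
n = log₂(9.8701) ≈ 3.3031 half-lives elapsed in 32.2 hours.
t½ = 32.2/3.3031 ≈ 9.7485 hours.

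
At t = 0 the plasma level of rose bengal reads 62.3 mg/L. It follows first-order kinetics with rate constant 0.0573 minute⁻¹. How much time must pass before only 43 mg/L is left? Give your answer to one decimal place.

t½ = ln 2 / λ = 0.69315 / 0.0573 ≈ 12.097 minutes.
Fraction remaining = 43/62.3 ≈ 0.69021.
n = log₂(62.3/43) = ln(1.4488)/ln 2 ≈ 0.5349 half-lives.
t = n × t½ = 0.5349 × 12.097 ≈ 6.4705 minutes.

6.5 minutes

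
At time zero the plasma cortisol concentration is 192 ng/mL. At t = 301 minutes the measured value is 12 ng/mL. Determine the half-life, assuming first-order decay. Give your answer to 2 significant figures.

A/A₀ = 12/192 ≈ 0.0625.
n = log₂(16) ≈ 4 half-lives elapsed in 301 minutes.
t½ = 301/4 ≈ 75.25 minutes.

75 minutes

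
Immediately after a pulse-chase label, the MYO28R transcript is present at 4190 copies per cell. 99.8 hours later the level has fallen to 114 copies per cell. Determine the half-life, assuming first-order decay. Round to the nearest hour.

A/A₀ = 114/4190 ≈ 0.027208.
n = log₂(36.754) ≈ 5.1998 half-lives elapsed in 99.8 hours.
t½ = 99.8/5.1998 ≈ 19.193 hours.

19 hours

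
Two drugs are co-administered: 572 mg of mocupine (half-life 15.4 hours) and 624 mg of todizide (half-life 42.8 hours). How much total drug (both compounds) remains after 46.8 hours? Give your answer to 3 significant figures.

362 mg

mocupine: 572 × (1/2)^(46.8/15.4) = 572 × (1/2)^3.039 ≈ 69.595 mg.
todizide: 624 × (1/2)^(46.8/42.8) = 624 × (1/2)^1.0935 ≈ 292.43 mg.
Total = 69.595 + 292.43 ≈ 362.02 mg.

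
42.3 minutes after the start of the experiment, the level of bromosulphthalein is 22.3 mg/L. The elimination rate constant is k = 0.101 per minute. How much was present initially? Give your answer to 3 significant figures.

t½ = ln 2 / k = 0.69315 / 0.101 ≈ 6.8628 minutes.
Number of half-lives elapsed: n = 42.3/6.8628 ≈ 6.1636.
A₀ = A × 2^n = 22.3 × 2^6.1636 = 22.3 × 71.686 ≈ 1598.6 mg/L.

1600 mg/L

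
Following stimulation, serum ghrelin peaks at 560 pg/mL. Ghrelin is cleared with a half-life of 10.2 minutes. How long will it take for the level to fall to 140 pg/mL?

20.4 minutes

140/560 = 1/4, so 2 half-lives have elapsed.
t = 2 × 10.2 = 20.4 minutes.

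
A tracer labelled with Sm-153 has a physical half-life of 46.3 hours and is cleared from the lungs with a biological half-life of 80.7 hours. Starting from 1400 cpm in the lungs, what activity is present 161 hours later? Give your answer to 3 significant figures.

1/t_eff = 1/t_phys + 1/t_biol = 1/46.3 + 1/80.7 = 0.03399 per hour.
t_eff = 46.3 × 80.7 / (46.3 + 80.7) ≈ 29.421 hours.
Remaining = 1400 × (1/2)^(161/29.421) = 1400 × (1/2)^5.4724 ≈ 31.534 cpm.

31.5 cpm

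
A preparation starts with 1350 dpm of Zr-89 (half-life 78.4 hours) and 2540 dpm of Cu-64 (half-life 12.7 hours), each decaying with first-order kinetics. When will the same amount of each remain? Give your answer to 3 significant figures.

13.8 hours

Set 1350·(1/2)^(t/78.4) = 2540·(1/2)^(t/12.7).
Taking log₂: log₂(1350/2540) = t·(1/78.4 − 1/12.7).
log₂(0.5315) = -0.91187; 1/78.4 − 1/12.7 = -0.065985.
t = -0.91187 / -0.065985 ≈ 13.819 hours.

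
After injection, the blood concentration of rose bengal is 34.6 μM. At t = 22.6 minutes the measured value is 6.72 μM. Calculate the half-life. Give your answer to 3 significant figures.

9.56 minutes

A/A₀ = 6.72/34.6 ≈ 0.19422.
n = log₂(5.1488) ≈ 2.3642 half-lives elapsed in 22.6 minutes.
t½ = 22.6/2.3642 ≈ 9.5591 minutes.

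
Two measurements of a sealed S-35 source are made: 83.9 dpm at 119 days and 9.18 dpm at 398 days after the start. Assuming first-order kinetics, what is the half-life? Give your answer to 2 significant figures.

87 days

Over Δt = 398 − 119 = 279 days, the level fell by a factor of 83.9/9.18 ≈ 9.1394.
n = log₂(9.1394) ≈ 3.1921 half-lives, so t½ = 279/3.1921 ≈ 87.403 days.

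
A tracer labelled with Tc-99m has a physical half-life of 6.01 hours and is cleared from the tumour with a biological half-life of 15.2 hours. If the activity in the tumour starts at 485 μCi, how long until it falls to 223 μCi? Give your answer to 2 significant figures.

1/t_eff = 1/t_phys + 1/t_biol = 1/6.01 + 1/15.2 = 0.23218 per hour.
t_eff = 6.01 × 15.2 / (6.01 + 15.2) ≈ 4.307 hours.
n = log₂(485/223) ≈ 1.1209; t = 1.1209 × 4.307 ≈ 4.8279 hours.

4.8 hours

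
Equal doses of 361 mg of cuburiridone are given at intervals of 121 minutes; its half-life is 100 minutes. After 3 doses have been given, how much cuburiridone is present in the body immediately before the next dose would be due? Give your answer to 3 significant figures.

The 3 doses were given 363, 242, 121 minutes ago.
Total = 361·(1/2)^(363/100) + 361·(1/2)^(242/100) + 361·(1/2)^(121/100)
      = 29.159 + 67.455 + 156.05 ≈ 252.66 mg.

253 mg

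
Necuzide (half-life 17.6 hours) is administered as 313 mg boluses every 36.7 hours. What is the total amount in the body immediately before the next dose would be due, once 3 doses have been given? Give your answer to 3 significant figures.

95.2 mg

The 3 doses were given 110.1, 73.4, 36.7 hours ago.
Total = 313·(1/2)^(110.1/17.6) + 313·(1/2)^(73.4/17.6) + 313·(1/2)^(36.7/17.6)
      = 4.0963 + 17.383 + 73.761 ≈ 95.24 mg.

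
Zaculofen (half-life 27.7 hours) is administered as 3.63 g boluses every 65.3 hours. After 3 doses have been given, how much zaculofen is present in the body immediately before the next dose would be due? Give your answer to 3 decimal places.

0.874 g

The 3 doses were given 195.9, 130.6, 65.3 hours ago.
Total = 3.63·(1/2)^(195.9/27.7) + 3.63·(1/2)^(130.6/27.7) + 3.63·(1/2)^(65.3/27.7)
      = 0.026975 + 0.13823 + 0.70837 ≈ 0.87357 g.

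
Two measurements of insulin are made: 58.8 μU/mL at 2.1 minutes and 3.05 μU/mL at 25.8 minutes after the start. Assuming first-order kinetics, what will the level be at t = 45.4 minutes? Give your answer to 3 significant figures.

0.264 μU/mL

Over Δt = 25.8 − 2.1 = 23.7 minutes, the level fell by a factor of 58.8/3.05 ≈ 19.279.
n = log₂(19.279) ≈ 4.2689 half-lives, so t½ = 23.7/4.2689 ≈ 5.5517 minutes.
From t = 25.8 to t = 45.4: 3.05 × (1/2)^((45.4−25.8)/5.5517) ≈ 0.26396 μU/mL.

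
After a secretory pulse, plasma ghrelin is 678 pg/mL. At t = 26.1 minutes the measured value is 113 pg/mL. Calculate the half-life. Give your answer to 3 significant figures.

A/A₀ = 113/678 ≈ 0.16667.
n = log₂(6) ≈ 2.585 half-lives elapsed in 26.1 minutes.
t½ = 26.1/2.585 ≈ 10.097 minutes.

10.1 minutes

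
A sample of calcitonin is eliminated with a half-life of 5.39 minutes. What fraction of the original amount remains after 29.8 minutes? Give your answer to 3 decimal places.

0.022

n = 29.8/5.39 ≈ 5.5288 half-lives.
Fraction remaining = (1/2)^5.5288 ≈ 0.021661.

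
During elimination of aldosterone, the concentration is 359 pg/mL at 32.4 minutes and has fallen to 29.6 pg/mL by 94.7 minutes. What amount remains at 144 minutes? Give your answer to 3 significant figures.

4.11 pg/mL

Over Δt = 94.7 − 32.4 = 62.3 minutes, the level fell by a factor of 359/29.6 ≈ 12.128.
n = log₂(12.128) ≈ 3.6003 half-lives, so t½ = 62.3/3.6003 ≈ 17.304 minutes.
From t = 94.7 to t = 144: 29.6 × (1/2)^((144−94.7)/17.304) ≈ 4.1081 pg/mL.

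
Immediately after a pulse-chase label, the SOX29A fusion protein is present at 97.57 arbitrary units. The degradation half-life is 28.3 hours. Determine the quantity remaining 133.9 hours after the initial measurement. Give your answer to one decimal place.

Number of half-lives: n = 133.9/28.3 ≈ 4.7314.
Remaining = 97.57 × (1/2)^4.7314 = 97.57 × 0.037644 ≈ 3.6729 arbitrary units.

3.7 arbitrary units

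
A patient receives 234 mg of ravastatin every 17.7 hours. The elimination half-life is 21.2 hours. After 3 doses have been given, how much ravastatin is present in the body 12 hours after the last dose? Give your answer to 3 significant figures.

The 3 doses were given 47.4, 29.7, 12 hours ago.
Total = 234·(1/2)^(47.4/21.2) + 234·(1/2)^(29.7/21.2) + 234·(1/2)^(12/21.2)
      = 49.677 + 88.611 + 158.06 ≈ 296.35 mg.

296 mg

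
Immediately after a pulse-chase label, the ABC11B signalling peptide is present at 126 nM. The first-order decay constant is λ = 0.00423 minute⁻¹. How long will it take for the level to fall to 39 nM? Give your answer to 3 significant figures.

t½ = ln 2 / λ = 0.69315 / 0.00423 ≈ 163.86 minutes.
Fraction remaining = 39/126 ≈ 0.30952.
n = log₂(126/39) = ln(3.2308)/ln 2 ≈ 1.6919 half-lives.
t = n × t½ = 1.6919 × 163.86 ≈ 277.24 minutes.

277 minutes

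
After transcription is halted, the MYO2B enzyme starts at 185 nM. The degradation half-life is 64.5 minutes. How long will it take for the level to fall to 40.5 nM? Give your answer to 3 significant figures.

Fraction remaining = 40.5/185 ≈ 0.21892.
n = log₂(185/40.5) = ln(4.5679)/ln 2 ≈ 2.1915 half-lives.
t = n × t½ = 2.1915 × 64.5 ≈ 141.35 minutes.

141 minutes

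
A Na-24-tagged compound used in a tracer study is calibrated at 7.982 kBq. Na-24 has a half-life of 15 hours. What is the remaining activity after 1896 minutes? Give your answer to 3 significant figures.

1.85 kBq

Convert the elapsed time: 1896 minutes = 31.6 hours.
Number of half-lives: n = 31.6/15 ≈ 2.1067.
Remaining = 7.982 × (1/2)^2.1067 = 7.982 × 0.23218 ≈ 1.8533 kBq.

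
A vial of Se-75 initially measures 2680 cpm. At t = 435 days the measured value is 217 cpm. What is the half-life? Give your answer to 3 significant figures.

120 days

A/A₀ = 217/2680 ≈ 0.08097.
n = log₂(12.35) ≈ 3.6265 half-lives elapsed in 435 days.
t½ = 435/3.6265 ≈ 119.95 days.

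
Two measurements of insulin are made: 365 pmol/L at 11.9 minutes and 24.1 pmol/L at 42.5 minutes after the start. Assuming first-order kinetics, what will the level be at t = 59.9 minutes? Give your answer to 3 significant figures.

5.14 pmol/L

Over Δt = 42.5 − 11.9 = 30.6 minutes, the level fell by a factor of 365/24.1 ≈ 15.145.
n = log₂(15.145) ≈ 3.9208 half-lives, so t½ = 30.6/3.9208 ≈ 7.8045 minutes.
From t = 42.5 to t = 59.9: 24.1 × (1/2)^((59.9−42.5)/7.8045) ≈ 5.139 pmol/L.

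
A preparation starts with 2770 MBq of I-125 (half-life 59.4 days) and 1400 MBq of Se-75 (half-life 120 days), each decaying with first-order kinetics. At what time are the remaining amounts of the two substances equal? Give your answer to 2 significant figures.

Set 2770·(1/2)^(t/59.4) = 1400·(1/2)^(t/120).
Taking log₂: log₂(2770/1400) = t·(1/59.4 − 1/120).
log₂(1.9786) = 0.98446; 1/59.4 − 1/120 = 0.0085017.
t = 0.98446 / 0.0085017 ≈ 115.8 days.

120 days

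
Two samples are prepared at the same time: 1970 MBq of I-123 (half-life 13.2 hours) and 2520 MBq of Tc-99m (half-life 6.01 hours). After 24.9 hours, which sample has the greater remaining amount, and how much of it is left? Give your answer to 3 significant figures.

I-123: 1970 × (1/2)^1.8864 ≈ 532.86 MBq.
Tc-99m: 2520 × (1/2)^4.1431 ≈ 142.63 MBq.
I-123 has more remaining, at ≈ 532.86 MBq.

I-123, 533 MBq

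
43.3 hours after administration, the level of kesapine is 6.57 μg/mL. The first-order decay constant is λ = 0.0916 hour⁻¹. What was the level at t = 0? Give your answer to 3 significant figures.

347 μg/mL

t½ = ln 2 / λ = 0.69315 / 0.0916 ≈ 7.5671 hours.
Number of half-lives elapsed: n = 43.3/7.5671 ≈ 5.7221.
A₀ = A × 2^n = 6.57 × 2^5.7221 = 6.57 × 52.788 ≈ 346.82 μg/mL.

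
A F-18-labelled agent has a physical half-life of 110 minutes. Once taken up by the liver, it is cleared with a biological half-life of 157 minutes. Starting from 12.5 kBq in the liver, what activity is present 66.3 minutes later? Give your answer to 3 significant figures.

6.14 kBq

1/t_eff = 1/t_phys + 1/t_biol = 1/110 + 1/157 = 0.01546 per minute.
t_eff = 110 × 157 / (110 + 157) ≈ 64.682 minutes.
Remaining = 12.5 × (1/2)^(66.3/64.682) = 12.5 × (1/2)^1.025 ≈ 6.1425 kBq.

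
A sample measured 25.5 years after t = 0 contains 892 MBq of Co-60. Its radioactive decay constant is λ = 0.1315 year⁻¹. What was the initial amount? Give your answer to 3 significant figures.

25500 MBq

t½ = ln 2 / λ = 0.69315 / 0.1315 ≈ 5.2711 years.
Number of half-lives elapsed: n = 25.5/5.2711 ≈ 4.8377.
A₀ = A × 2^n = 892 × 2^4.8377 = 892 × 28.596 ≈ 25507 MBq.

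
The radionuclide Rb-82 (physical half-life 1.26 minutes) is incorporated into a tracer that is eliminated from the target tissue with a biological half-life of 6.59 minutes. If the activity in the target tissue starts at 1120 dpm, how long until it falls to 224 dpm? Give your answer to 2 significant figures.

2.5 minutes

1/t_eff = 1/t_phys + 1/t_biol = 1/1.26 + 1/6.59 = 0.9454 per minute.
t_eff = 1.26 × 6.59 / (1.26 + 6.59) ≈ 1.0578 minutes.
n = log₂(1120/224) ≈ 2.3219; t = 2.3219 × 1.0578 ≈ 2.456 minutes.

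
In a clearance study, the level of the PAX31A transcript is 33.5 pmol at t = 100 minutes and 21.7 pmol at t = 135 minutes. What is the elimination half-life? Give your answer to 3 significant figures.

55.9 minutes

Over Δt = 135 − 100 = 35 minutes, the level fell by a factor of 33.5/21.7 ≈ 1.5438.
n = log₂(1.5438) ≈ 0.62647 half-lives, so t½ = 35/0.62647 ≈ 55.869 minutes.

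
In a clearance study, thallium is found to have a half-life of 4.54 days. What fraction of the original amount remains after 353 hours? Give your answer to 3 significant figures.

0.106

353 hours = 14.7083 days.
n = 14.7083/4.54 ≈ 3.2397 half-lives.
Fraction remaining = (1/2)^3.2397 ≈ 0.10586.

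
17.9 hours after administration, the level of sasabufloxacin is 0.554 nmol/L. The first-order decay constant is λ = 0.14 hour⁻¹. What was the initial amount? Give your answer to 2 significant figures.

6.8 nmol/L

t½ = ln 2 / λ = 0.69315 / 0.14 ≈ 4.9511 hours.
Number of half-lives elapsed: n = 17.9/4.9511 ≈ 3.6154.
A₀ = A × 2^n = 0.554 × 2^3.6154 = 0.554 × 12.256 ≈ 6.7897 nmol/L.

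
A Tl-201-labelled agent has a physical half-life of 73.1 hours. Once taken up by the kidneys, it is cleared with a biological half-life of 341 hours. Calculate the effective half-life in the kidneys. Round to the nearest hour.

60 hours

1/t_eff = 1/t_phys + 1/t_biol = 1/73.1 + 1/341 = 0.016612 per hour.
t_eff = 73.1 × 341 / (73.1 + 341) ≈ 60.196 hours.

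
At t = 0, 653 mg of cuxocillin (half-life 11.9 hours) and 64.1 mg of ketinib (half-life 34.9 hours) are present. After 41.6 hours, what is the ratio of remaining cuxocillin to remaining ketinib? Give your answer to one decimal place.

2.1

cuxocillin: 653 × (1/2)^(41.6/11.9) = 653 × (1/2)^3.4958 ≈ 57.886 mg.
ketinib: 64.1 × (1/2)^(41.6/34.9) = 64.1 × (1/2)^1.192 ≈ 28.057 mg.
Ratio ≈ 57.886 / 28.057 ≈ 2.0632.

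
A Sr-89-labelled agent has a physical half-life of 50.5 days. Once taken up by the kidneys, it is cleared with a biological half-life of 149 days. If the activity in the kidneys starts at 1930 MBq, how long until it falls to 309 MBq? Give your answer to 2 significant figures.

1/t_eff = 1/t_phys + 1/t_biol = 1/50.5 + 1/149 = 0.026513 per day.
t_eff = 50.5 × 149 / (50.5 + 149) ≈ 37.717 days.
n = log₂(1930/309) ≈ 2.6429; t = 2.6429 × 37.717 ≈ 99.683 days.

100 days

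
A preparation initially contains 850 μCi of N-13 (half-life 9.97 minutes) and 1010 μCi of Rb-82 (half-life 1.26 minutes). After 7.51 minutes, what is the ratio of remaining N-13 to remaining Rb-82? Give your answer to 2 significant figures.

31

N-13: 850 × (1/2)^(7.51/9.97) = 850 × (1/2)^0.75326 ≈ 504.27 μCi.
Rb-82: 1010 × (1/2)^(7.51/1.26) = 1010 × (1/2)^5.9603 ≈ 16.221 μCi.
Ratio ≈ 504.27 / 16.221 ≈ 31.087.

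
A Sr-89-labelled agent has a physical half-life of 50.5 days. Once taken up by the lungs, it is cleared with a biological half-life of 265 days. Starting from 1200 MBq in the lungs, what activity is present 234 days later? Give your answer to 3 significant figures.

26.2 MBq

1/t_eff = 1/t_phys + 1/t_biol = 1/50.5 + 1/265 = 0.023576 per day.
t_eff = 50.5 × 265 / (50.5 + 265) ≈ 42.417 days.
Remaining = 1200 × (1/2)^(234/42.417) = 1200 × (1/2)^5.5167 ≈ 26.212 MBq.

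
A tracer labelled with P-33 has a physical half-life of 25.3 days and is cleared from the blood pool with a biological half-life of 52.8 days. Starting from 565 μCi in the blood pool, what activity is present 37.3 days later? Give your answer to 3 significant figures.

125 μCi

1/t_eff = 1/t_phys + 1/t_biol = 1/25.3 + 1/52.8 = 0.058465 per day.
t_eff = 25.3 × 52.8 / (25.3 + 52.8) ≈ 17.104 days.
Remaining = 565 × (1/2)^(37.3/17.104) = 565 × (1/2)^2.1807 ≈ 124.62 μCi.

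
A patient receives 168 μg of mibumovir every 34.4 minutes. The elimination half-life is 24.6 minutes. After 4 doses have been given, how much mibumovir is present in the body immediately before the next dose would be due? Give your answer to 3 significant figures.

The 4 doses were given 137.6, 103.2, 68.8, 34.4 minutes ago.
Total = 168·(1/2)^(137.6/24.6) + 168·(1/2)^(103.2/24.6) + 168·(1/2)^(68.8/24.6) + 168·(1/2)^(34.4/24.6)
      = 3.4794 + 9.1717 + 24.177 + 63.732 ≈ 100.56 μg.

101 μg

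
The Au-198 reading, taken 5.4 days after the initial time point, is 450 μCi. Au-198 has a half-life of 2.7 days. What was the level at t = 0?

Number of half-lives elapsed: n = 5.4/2.7 ≈ 2.
A₀ = A × 2^n = 450 × 2^2 = 450 × 4 ≈ 1800 μCi.

1800 μCi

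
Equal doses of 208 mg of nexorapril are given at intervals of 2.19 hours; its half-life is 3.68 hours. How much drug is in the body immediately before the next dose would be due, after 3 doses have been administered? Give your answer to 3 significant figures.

289 mg

The 3 doses were given 6.57, 4.38, 2.19 hours ago.
Total = 208·(1/2)^(6.57/3.68) + 208·(1/2)^(4.38/3.68) + 208·(1/2)^(2.19/3.68)
      = 60.343 + 91.153 + 137.69 ≈ 289.19 mg.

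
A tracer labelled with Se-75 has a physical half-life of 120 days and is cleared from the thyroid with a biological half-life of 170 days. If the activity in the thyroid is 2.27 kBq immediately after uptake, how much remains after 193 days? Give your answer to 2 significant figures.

0.34 kBq

1/t_eff = 1/t_phys + 1/t_biol = 1/120 + 1/170 = 0.014216 per day.
t_eff = 120 × 170 / (120 + 170) ≈ 70.345 days.
Remaining = 2.27 × (1/2)^(193/70.345) = 2.27 × (1/2)^2.7436 ≈ 0.33893 kBq.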